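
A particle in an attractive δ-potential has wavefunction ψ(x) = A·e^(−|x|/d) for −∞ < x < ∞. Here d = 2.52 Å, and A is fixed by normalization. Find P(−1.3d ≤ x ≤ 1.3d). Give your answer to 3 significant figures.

|ψ|² is the probability density, so P = ∫_{−1.3d}^{1.3d} |ψ|² dx.
The normalization integral ∫|ψ|²dx over the whole domain equals d·A², and A² cancels in the ratio.
By symmetry take twice the x ≥ 0 contribution in numerator and denominator; the 2's cancel. Substituting u = x/d, A² and the length scale cancel in the ratio: P = ∫_{0}^{1.3} e^(-2·u) du / ∫_{0}^{∞} e^(-2·u) du.
An antiderivative of e^(-2·u) is -e^(-2·u)/2; evaluating from 0 to 1.3 gives 1/2 - e^(-13/5)/2, while the full integral is 1/2.
Evaluating gives P = 0.9257.

P ≈ 0.926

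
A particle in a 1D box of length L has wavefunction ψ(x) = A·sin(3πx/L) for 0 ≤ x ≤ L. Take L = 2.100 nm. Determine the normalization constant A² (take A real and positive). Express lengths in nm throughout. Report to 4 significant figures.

The normalization condition is ∫|ψ|² dx = 1 from 0 to L.
With ∫₀^L sin²(nπx/L) dx = L/2, with ψ = A·sin(3πx/L), the integral evaluates to A²·[L/2].
With L = 2.100: A² = 0.95238 and A = 0.97590.

A^2 ≈ 0.9524 nm^(-1)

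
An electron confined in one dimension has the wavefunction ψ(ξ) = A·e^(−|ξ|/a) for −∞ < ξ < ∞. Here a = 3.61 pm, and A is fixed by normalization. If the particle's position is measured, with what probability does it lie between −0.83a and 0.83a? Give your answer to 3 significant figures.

The probability is P = ∫ |ψ|² dξ over [−0.83a, 0.83a].
With A² fixed by ∫|ψ|² = 1, i.e. A² = (a)^(−1), substitute and integrate.
By symmetry take twice the ξ ≥ 0 contribution in numerator and denominator; the 2's cancel. Let u = ξ/a; then A² and the length scale cancel, so P = ∫_{0}^{0.83} e^(-2·u) du ÷ ∫_{0}^{∞} e^(-2·u) du.
An antiderivative of e^(-2·u) is -e^(-2·u)/2; evaluating from 0 to 0.83 gives 1/2 - e^(-83/50)/2, while the full integral is 1/2.
Evaluating gives P = 0.8099.

P ≈ 0.810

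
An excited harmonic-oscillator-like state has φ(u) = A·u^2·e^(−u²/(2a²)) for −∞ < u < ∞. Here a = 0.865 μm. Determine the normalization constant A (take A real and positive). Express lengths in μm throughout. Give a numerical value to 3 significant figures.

A ≈ 1.25 μm^(-5/2)

We need A² ∫|f|² du = 1, taking the integral from −∞ to ∞.
Using the Gaussian integral ∫_{−∞}^{∞} e^(−αu²) du = √(π/α), with φ = A·u^2·e^(−u²/(2a²)), the integral evaluates to A²·[3·√(π)·a^5/4].
Setting this equal to 1 gives A² = 1/(3·√(π)·a^5/4).
Plugging in a = 0.865 yields A = 1.246.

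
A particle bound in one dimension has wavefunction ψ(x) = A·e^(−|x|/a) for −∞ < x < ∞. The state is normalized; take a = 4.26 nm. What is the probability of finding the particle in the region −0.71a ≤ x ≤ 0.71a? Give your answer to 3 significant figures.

P ≈ 0.758

The probability is P = ∫ |ψ|² dx over [−0.71a, 0.71a].
The normalization integral ∫|ψ|²dx over the whole domain equals a·A², and A² cancels in the ratio.
Both integrals are even about x = 0, so only the x ≥ 0 halves are needed (the factors of 2 cancel). Substituting u = x/a, A² and the length scale cancel in the ratio: P = ∫_{0}^{0.71} e^(-2·u) du / ∫_{0}^{∞} e^(-2·u) du.
Using ∫ e^(-2·u) du = -e^(-2·u)/2, the numerator is 1/2 - e^(-71/50)/2 and the denominator is 1/2.
Evaluating gives P = 0.7583.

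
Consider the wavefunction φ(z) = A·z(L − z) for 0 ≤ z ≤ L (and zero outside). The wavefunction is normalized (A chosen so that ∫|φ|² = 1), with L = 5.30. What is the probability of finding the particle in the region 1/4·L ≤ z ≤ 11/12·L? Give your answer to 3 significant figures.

P ≈ 0.891

P = ∫_{1/4·L}^{11/12·L} |φ(z)|² dz.
With A² fixed by ∫|φ|² = 1, i.e. A² = (L^5/30)^(−1), substitute and integrate.
Let u = z/L; then A² and the length scale cancel, so P = ∫_{1/4}^{11/12} u^2·(1 - u)^2 du ÷ ∫_{0}^{1} u^2·(1 - u)^2 du.
An antiderivative of u^2·(1 - u)^2 is u^3·(6·u^2 - 15·u + 10)/30; evaluating from 1/4 to 11/12 gives ≈ 0.029713, while the full integral is 1/30.
Taking the ratio, P = 4621/5184.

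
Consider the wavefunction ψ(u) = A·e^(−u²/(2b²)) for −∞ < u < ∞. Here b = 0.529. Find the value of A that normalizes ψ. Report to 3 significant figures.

Normalization requires ∫|ψ|² du = 1, integrated from −∞ to ∞.
∫|ψ|² du = A²·(√(π)·b).
So A² = (√(π)·b)^(−1).
Plugging in b = 0.529 yields A = 1.033.

A ≈ 1.03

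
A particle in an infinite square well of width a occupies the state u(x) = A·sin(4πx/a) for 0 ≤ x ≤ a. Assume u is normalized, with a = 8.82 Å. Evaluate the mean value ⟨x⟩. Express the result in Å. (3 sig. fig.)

⟨x⟩ = ∫ x |u|² dx over the full domain.
Since the A² factors cancel between numerator and denominator, ⟨x⟩ = a/2.
Putting a = 8.82 gives 4.410.

⟨x⟩ ≈ 4.41 Å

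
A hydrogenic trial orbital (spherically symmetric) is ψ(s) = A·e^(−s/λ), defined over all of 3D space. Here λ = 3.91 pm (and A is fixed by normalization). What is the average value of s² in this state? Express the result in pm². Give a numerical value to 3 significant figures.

⟨s^2⟩ ≈ 45.9 pm^2

By definition ⟨s²⟩ = ∫ s^2 |ψ(s)|² 4πs² ds.
With ∫₀^∞ s^4 e^(−αs) ds = 4!/α^5, evaluating both integrals, ⟨s²⟩ = 3·λ^2.
With λ = 3.91, ⟨s^2⟩ = 45.86.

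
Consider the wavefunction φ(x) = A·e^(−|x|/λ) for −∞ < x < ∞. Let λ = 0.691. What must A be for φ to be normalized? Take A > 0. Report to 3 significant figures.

A ≈ 1.20

Normalization requires ∫|φ|² dx = 1, integrated from −∞ to ∞.
Using ∫₀^∞ xⁿ e^(−αx) dx = n!/αⁿ⁺¹, the integral (without the A² prefactor) comes out to λ.
So A² = (λ)^(−1).
With λ = 0.691: A² = 1.447 and A = 1.203.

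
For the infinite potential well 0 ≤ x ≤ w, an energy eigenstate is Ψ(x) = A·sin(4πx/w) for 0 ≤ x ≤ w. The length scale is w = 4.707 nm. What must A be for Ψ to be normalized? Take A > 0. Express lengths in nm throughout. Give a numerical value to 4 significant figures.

A ≈ 0.6518 nm^(-1/2)

Normalization requires ∫|Ψ|² dx = 1, integrated from 0 to w.
With Ψ = A·sin(4πx/w), the integral evaluates to A²·[w/2].
Setting this equal to 1 gives A² = 1/(w/2).
Substituting w = 4.707 gives A² = 0.42490, so A = 0.65184.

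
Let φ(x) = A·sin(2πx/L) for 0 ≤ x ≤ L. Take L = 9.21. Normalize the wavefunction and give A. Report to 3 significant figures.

A ≈ 0.466

We need A² ∫|f|² dx = 1, taking the integral from 0 to L.
Using sin²θ = (1 − cos 2θ)/2, the integral (without the A² prefactor) comes out to L/2.
Hence A² = 1/[L/2].
Substituting L = 9.21 gives A² = 0.2172, so A = 0.4660.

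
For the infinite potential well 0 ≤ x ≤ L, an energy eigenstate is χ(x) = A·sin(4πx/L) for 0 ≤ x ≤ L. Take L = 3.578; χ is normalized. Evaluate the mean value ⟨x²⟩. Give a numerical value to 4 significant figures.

⟨x^2⟩ ≈ 4.227

By definition ⟨x²⟩ = ∫ x^2 |χ(x)|² dx.
Since the A² factors cancel between numerator and denominator, ⟨x²⟩ = -L^2/(32·π^2) + L^2/3.
Putting L = 3.578 gives 4.2268.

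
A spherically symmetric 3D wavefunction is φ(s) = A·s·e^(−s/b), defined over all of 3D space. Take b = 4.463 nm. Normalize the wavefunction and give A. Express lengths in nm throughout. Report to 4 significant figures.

Normalization requires ∫|φ|² 4πs² ds = 1, integrated from 0 to ∞.
(Spherical symmetry: dV = 4πs² ds.)
With ∫₀^∞ s^4 e^(−αs) ds = 4!/α^5, carrying out the integral gives A² · 3·π·b^5.
Hence A² = 1/[3·π·b^5].
Plugging in b = 4.463 yields A = 0.0077410.

A ≈ 0.007741 nm^(-5/2)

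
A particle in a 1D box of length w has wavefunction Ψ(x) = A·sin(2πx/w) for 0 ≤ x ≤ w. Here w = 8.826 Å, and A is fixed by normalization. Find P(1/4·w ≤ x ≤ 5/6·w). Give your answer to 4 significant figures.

P ≈ 0.6522

The probability is P = ∫ |Ψ|² dx over [1/4·w, 5/6·w].
With A² fixed by ∫|Ψ|² = 1, i.e. A² = (w/2)^(−1), substitute and integrate.
In terms of u = x/w (A² and the length scale cancel between numerator and denominator), P = [∫_{1/4}^{5/6} sin(2·π·u)^2 du] / [∫_{0}^{1} sin(2·π·u)^2 du].
Using ∫ sin(2·π·u)^2 du = u/2 - sin(4·π·u)/(8·π), the numerator is √(3)/(16·π) + 7/24 and the denominator is 1/2.
Taking the ratio, P = √(3)/(8·π) + 7/12.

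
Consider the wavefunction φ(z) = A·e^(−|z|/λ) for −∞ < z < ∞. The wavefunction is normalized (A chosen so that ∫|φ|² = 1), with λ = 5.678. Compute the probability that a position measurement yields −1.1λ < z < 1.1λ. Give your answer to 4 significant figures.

P = ∫_{−1.1λ}^{1.1λ} |φ(z)|² dz.
With A² fixed by ∫|φ|² = 1, i.e. A² = (λ)^(−1), substitute and integrate.
Both integrals are even about z = 0, so only the z ≥ 0 halves are needed (the factors of 2 cancel). In terms of u = z/λ (A² and the length scale cancel between numerator and denominator), P = [∫_{0}^{1.1} e^(-2·u) du] / [∫_{0}^{∞} e^(-2·u) du].
With ∫ e^(-2·u) du = -e^(-2·u)/2 + C, the region integral is 1/2 - e^(-11/5)/2 and the full one is 1/2.
Evaluating gives P = 0.88920.

P ≈ 0.8892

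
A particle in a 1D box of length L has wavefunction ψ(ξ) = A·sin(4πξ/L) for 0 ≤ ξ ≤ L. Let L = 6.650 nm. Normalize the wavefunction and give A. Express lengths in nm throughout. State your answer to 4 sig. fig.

The normalization condition is ∫|ψ|² dξ = 1 from 0 to L.
With ψ = A·sin(4πξ/L), the integral evaluates to A²·[L/2].
So A² = (L/2)^(−1).
Substituting L = 6.650 gives A² = 0.30075, so A = 0.54841.

A ≈ 0.5484 nm^(-1/2)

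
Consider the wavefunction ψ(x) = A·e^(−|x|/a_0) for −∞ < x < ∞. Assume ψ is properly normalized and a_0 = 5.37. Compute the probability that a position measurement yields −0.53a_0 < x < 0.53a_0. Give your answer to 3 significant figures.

P ≈ 0.654

|ψ|² is the probability density, so P = ∫_{−0.53a_0}^{0.53a_0} |ψ|² dx.
With A² fixed by ∫|ψ|² = 1, i.e. A² = (a_0)^(−1), substitute and integrate.
By symmetry take twice the x ≥ 0 contribution in numerator and denominator; the 2's cancel. In terms of u = x/a_0 (A² and the length scale cancel between numerator and denominator), P = [∫_{0}^{0.53} e^(-2·u) du] / [∫_{0}^{∞} e^(-2·u) du].
An antiderivative of e^(-2·u) is -e^(-2·u)/2; evaluating from 0 to 0.53 gives 1/2 - e^(-53/50)/2, while the full integral is 1/2.
The result is P = 0.6535.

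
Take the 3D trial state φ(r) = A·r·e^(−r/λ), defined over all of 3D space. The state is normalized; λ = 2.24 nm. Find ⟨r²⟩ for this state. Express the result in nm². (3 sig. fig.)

⟨r^2⟩ ≈ 37.6 nm^2

The expectation value is the |φ|²-weighted average of r^2: ∫ r^2|φ|² 4πr² dr.
Using ∫₀^∞ rⁿ e^(−αr) dr = n!/αⁿ⁺¹, the ratio of the moment integral to the normalization integral gives ⟨r²⟩ = 15·λ^2/2.
Putting λ = 2.24 gives 37.63.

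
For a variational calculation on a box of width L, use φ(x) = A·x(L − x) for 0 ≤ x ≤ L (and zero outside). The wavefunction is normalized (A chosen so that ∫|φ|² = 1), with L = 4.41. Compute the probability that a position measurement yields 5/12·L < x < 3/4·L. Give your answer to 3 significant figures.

|φ|² is the probability density, so P = ∫_{5/12·L}^{3/4·L} |φ|² dx.
The normalization integral ∫|φ|²dx over the whole domain equals L^5/30·A², and A² cancels in the ratio.
In terms of u = x/L (A² and the length scale cancel between numerator and denominator), P = [∫_{5/12}^{3/4} u^2·(1 - u)^2 du] / [∫_{0}^{1} u^2·(1 - u)^2 du].
Using ∫ u^2·(1 - u)^2 du = u^3·(6·u^2 - 15·u + 10)/30, the numerator is ≈ 0.018329 and the denominator is 1/30.
The result is P = 0.5499.

P ≈ 0.550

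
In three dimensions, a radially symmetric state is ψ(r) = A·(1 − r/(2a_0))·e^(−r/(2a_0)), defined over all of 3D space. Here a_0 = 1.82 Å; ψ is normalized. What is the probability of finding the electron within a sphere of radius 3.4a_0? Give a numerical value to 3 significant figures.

With dV = 4πr²dr, the probability is ∫|ψ|² dV over r ≤ 3.4a_0.
The full normalization integral is A²·[8·π·a_0^3] = 1, fixing A².
Let u = r/a_0; then A², 4π and the length scale all cancel, so P = ∫_{0}^{3.4} u^2·(1 - u/2)^2·e^(-u) du ÷ ∫_{0}^{∞} u^2·(1 - u/2)^2·e^(-u) du.
Using ∫ u^2·(1 - u/2)^2·e^(-u) du = -(u^4/4 + u^2 + 2·u + 2)·e^(-u), the numerator is ≈ 0.20557 and the denominator is 2.
This evaluates to P = 0.1028.

P ≈ 0.103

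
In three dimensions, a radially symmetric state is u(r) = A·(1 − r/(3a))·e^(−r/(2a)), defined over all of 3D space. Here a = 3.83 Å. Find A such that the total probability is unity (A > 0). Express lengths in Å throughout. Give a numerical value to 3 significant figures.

Require ∫ |u|² 4πr² dr = 1 over the whole domain.
The angular integral contributes 4π, leaving ∫₀^∞ r²|u|² dr.
Using ∫₀^∞ rⁿ e^(−αr) dr = n!/αⁿ⁺¹, ∫|u|² 4πr² dr = A²·(8·π·a^3/3).
Hence A² = 1/[8·π·a^3/3].
Substituting a = 3.83 gives A² = 0.002125, so A = 0.04609.

A ≈ 0.0461 Å^(-3/2)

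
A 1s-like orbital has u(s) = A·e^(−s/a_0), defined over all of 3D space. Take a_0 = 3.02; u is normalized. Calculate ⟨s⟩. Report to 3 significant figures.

⟨s⟩ = ∫ s |u|² 4πs² ds over the full domain.
Evaluating both integrals, ⟨s⟩ = 3·a_0/2.
Putting a_0 = 3.02 gives 4.530.

⟨s⟩ ≈ 4.53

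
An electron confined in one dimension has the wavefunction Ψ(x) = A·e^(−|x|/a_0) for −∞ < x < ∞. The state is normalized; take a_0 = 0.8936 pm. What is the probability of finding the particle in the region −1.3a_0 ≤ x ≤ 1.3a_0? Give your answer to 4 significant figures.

P ≈ 0.9257

P = ∫_{−1.3a_0}^{1.3a_0} |Ψ(x)|² dx.
The normalization integral ∫|Ψ|²dx over the whole domain equals a_0·A², and A² cancels in the ratio.
By symmetry take twice the x ≥ 0 contribution in numerator and denominator; the 2's cancel. Substituting u = x/a_0, A² and the length scale cancel in the ratio: P = ∫_{0}^{1.3} e^(-2·u) du / ∫_{0}^{∞} e^(-2·u) du.
With ∫ e^(-2·u) du = -e^(-2·u)/2 + C, the region integral is 1/2 - e^(-13/5)/2 and the full one is 1/2.
This works out to P = 0.92573.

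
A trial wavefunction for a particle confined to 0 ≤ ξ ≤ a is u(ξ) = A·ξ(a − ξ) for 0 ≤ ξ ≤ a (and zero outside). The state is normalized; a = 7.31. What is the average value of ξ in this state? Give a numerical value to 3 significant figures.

The expectation value is the |u|²-weighted average of ξ: ∫ ξ|u|² dξ.
Evaluating both integrals, ⟨ξ⟩ = a/2.
Putting a = 7.31 gives 3.655.

⟨ξ⟩ ≈ 3.66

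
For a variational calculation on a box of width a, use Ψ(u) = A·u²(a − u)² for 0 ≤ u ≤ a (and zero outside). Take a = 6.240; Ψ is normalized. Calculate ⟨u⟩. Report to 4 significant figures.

By definition ⟨u⟩ = ∫ u |Ψ(u)|² du.
Since the A² factors cancel between numerator and denominator, ⟨u⟩ = a/2.
With a = 6.240, ⟨u⟩ = 3.1200.

⟨u⟩ ≈ 3.120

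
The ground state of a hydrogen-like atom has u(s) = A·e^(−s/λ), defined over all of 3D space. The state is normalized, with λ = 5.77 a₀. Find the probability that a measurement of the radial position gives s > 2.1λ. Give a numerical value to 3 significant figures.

With dV = 4πs²ds, the probability is ∫|u|² dV over s > 2.1λ.
A² is fixed by ∫₀^∞ 4πs²|u|² ds = 1, i.e. A² = (π·λ^3)^(−1).
In terms of t = s/λ (A², 4π and the length scale all cancel between numerator and denominator), P = [∫_{2.1}^{∞} t^2·e^(-2·t) dt] / [∫_{0}^{∞} t^2·e^(-2·t) dt].
Using ∫ t^2·e^(-2·t) dt = -(2·t^2 + 2·t + 1)·e^(-2·t)/4, the numerator is 701·e^(-21/5)/200 and the denominator is 1/4.
This evaluates to P = 0.2102.

P ≈ 0.210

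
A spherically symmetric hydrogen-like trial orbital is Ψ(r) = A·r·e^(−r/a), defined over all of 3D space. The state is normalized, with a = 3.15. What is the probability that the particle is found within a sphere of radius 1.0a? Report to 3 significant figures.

P ≈ 0.0527

With dV = 4πr²dr, the probability is ∫|Ψ|² dV over r ≤ 1.0a.
Normalization gives A² = 1/(3·π·a^5).
In terms of u = r/a (A², 4π and the length scale all cancel between numerator and denominator), P = [∫_{0}^{1.0} u^4·e^(-2·u) du] / [∫_{0}^{∞} u^4·e^(-2·u) du].
With ∫ u^4·e^(-2·u) du = -(u^4/2 + u^3 + 3·u^2/2 + 3·u/2 + 3/4)·e^(-2·u) + C, the region integral is 3/4 - 21·e^(-2)/4 and the full one is 3/4.
This evaluates to P = 0.05265.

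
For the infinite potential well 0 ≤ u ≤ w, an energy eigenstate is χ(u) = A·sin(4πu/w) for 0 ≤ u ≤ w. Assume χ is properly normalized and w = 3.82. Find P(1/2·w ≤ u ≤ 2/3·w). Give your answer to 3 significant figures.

P ≈ 0.201

P = ∫_{1/2·w}^{2/3·w} |χ(u)|² du.
With A² fixed by ∫|χ|² = 1, i.e. A² = (w/2)^(−1), substitute and integrate.
Substituting t = u/w, A² and the length scale cancel in the ratio: P = ∫_{1/2}^{2/3} sin(4·π·t)^2 dt / ∫_{0}^{1} sin(4·π·t)^2 dt.
With ∫ sin(4·π·t)^2 dt = t/2 - sin(4·π·t)·cos(4·π·t)/(8·π) + C, the region integral is √(3)/(32·π) + 1/12 and the full one is 1/2.
Taking the ratio, P = (√(3)/16 + π/6)/π.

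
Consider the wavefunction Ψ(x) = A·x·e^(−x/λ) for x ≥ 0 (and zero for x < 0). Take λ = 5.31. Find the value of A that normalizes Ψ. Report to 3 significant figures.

Require ∫ |Ψ|² dx = 1 over the whole domain.
∫|Ψ|² dx = A²·(λ^3/4).
Plugging in λ = 5.31 yields A = 0.1635.

A ≈ 0.163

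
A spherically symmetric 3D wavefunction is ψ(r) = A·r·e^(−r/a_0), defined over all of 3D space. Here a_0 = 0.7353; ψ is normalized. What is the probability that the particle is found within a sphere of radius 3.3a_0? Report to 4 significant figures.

P ≈ 0.7873

Integrate the radial probability density 4πr²|ψ|² over r ≤ 3.3a_0.
Normalization gives A² = 1/(3·π·a_0^5).
Substituting u = r/a_0, A², 4π and the length scale all cancel in the ratio: P = ∫_{0}^{3.3} u^4·e^(-2·u) du / ∫_{0}^{∞} u^4·e^(-2·u) du.
An antiderivative of u^4·e^(-2·u) is -(u^4/2 + u^3 + 3·u^2/2 + 3·u/2 + 3/4)·e^(-2·u); evaluating from 0 to 3.3 gives ≈ 0.590472, while the full integral is 3/4.
Taking the ratio yields P = 0.78730.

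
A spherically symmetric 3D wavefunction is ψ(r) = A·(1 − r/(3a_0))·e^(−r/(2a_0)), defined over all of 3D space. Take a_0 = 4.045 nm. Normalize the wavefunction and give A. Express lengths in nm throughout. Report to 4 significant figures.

A ≈ 0.04247 nm^(-3/2)

Require ∫ |ψ|² 4πr² dr = 1 over the whole domain.
In 3D with spherical symmetry the volume element is 4πr² dr.
The integral (without the A² prefactor) comes out to 8·π·a_0^3/3.
So A² = (8·π·a_0^3/3)^(−1).
Substituting a_0 = 4.045 gives A² = 0.0018035, so A = 0.042468.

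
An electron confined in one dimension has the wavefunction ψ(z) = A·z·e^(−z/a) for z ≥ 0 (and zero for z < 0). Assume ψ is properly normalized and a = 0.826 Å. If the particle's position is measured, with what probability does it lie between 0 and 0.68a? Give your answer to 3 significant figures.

|ψ|² is the probability density, so P = ∫_{0}^{0.68a} |ψ|² dz.
With A² fixed by ∫|ψ|² = 1, i.e. A² = (a^3/4)^(−1), substitute and integrate.
In terms of u = z/a (A² and the length scale cancel between numerator and denominator), P = [∫_{0}^{0.68} u^2·e^(-2·u) du] / [∫_{0}^{∞} u^2·e^(-2·u) du].
Using ∫ u^2·e^(-2·u) du = -(2·u^2 + 2·u + 1)·e^(-2·u)/4, the numerator is 1/4 - 2053·e^(-34/25)/2500 and the denominator is 1/4.
This works out to P = 0.1569.

P ≈ 0.157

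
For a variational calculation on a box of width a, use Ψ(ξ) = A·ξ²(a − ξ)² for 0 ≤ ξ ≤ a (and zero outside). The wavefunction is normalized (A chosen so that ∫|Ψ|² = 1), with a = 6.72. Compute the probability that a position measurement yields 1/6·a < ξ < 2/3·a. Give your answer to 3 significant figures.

|Ψ|² is the probability density, so P = ∫_{1/6·a}^{2/3·a} |Ψ|² dξ.
Since A² = 1/(a^9/630), this is the region integral divided by the full normalization integral.
In terms of u = ξ/a (A² and the length scale cancel between numerator and denominator), P = [∫_{1/6}^{2/3} u^4·(1 - u)^4 du] / [∫_{0}^{1} u^4·(1 - u)^4 du].
Using ∫ u^4·(1 - u)^4 du = u^5·(70·u^4 - 315·u^3 + 540·u^2 - 420·u + 126)/630, the numerator is ≈ 0.0013432 and the denominator is 1/630.
The result is P = 0.8462.

P ≈ 0.846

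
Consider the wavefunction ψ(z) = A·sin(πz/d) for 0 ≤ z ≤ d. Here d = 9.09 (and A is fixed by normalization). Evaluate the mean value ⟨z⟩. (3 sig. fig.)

By definition ⟨z⟩ = ∫ z |ψ(z)|² dz.
Using sin²θ = (1 − cos 2θ)/2, since the A² factors cancel between numerator and denominator, ⟨z⟩ = d/2.
Putting d = 9.09 gives 4.545.

⟨z⟩ ≈ 4.55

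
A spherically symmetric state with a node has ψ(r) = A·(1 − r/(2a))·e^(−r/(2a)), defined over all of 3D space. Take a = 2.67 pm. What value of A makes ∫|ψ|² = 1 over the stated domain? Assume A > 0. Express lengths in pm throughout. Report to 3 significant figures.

Normalization requires ∫|ψ|² 4πr² dr = 1, integrated from 0 to ∞.
The integral (without the A² prefactor) comes out to 8·π·a^3.
Setting this equal to 1 gives A² = 1/(8·π·a^3).
Substituting a = 2.67 gives A² = 0.002090, so A = 0.04572.

A ≈ 0.0457 pm^(-3/2)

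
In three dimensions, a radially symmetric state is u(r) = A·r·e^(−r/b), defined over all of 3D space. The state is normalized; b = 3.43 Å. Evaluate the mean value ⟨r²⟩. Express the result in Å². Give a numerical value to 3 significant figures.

⟨r^2⟩ ≈ 88.2 Å^2

The expectation value is the |u|²-weighted average of r^2: ∫ r^2|u|² 4πr² dr.
The ratio of the moment integral to the normalization integral gives ⟨r²⟩ = 15·b^2/2.
With b = 3.43, ⟨r^2⟩ = 88.24.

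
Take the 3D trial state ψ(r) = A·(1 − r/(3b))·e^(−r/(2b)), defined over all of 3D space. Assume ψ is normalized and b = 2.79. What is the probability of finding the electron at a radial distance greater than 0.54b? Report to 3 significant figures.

P = ∫ |ψ|² 4πr² dr over r > 0.54b.
The full normalization integral is A²·[8·π·b^3/3] = 1, fixing A².
Substituting u = r/b, A², 4π and the length scale all cancel in the ratio: P = ∫_{0.54}^{∞} u^2·(1 - u/3)^2·e^(-u) du / ∫_{0}^{∞} u^2·(1 - u/3)^2·e^(-u) du.
An antiderivative of u^2·(1 - u/3)^2·e^(-u) is (-u^4 + 2·u^3 - 3·u^2 - 6·u - 6)·e^(-u)/9; evaluating from 0.54 to ∞ gives ≈ 0.64005, while the full integral is 2/3.
Taking the ratio yields P = 0.9601.

P ≈ 0.960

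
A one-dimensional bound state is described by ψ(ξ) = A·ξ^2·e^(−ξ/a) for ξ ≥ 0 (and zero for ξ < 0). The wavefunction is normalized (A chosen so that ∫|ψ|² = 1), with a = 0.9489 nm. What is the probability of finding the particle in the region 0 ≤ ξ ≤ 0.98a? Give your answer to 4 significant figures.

P ≈ 0.04912

The probability is P = ∫ |ψ|² dξ over [0, 0.98a].
With A² fixed by ∫|ψ|² = 1, i.e. A² = (3·a^5/4)^(−1), substitute and integrate.
Substituting u = ξ/a, A² and the length scale cancel in the ratio: P = ∫_{0}^{0.98} u^4·e^(-2·u) du / ∫_{0}^{∞} u^4·e^(-2·u) du.
Using ∫ u^4·e^(-2·u) du = -(u^4/2 + u^3 + 3·u^2/2 + 3·u/2 + 3/4)·e^(-2·u), the numerator is ≈ 0.0368372 and the denominator is 3/4.
The result is P = 0.049116.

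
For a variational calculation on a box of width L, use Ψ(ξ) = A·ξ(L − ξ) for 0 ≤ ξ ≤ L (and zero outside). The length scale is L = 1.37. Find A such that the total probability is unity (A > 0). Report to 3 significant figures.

A ≈ 2.49

The normalization condition is ∫|Ψ|² dξ = 1 from 0 to L.
With Ψ = A·ξ(L − ξ), the integral evaluates to A²·[L^5/30].
Setting this equal to 1 gives A² = 1/(L^5/30).
Plugging in L = 1.37 yields A = 2.493.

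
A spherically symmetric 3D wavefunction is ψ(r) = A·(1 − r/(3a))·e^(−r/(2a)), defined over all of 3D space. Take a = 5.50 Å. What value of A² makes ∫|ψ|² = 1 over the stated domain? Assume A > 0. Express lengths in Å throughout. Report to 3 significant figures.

A^2 ≈ 0.000717 Å^(-3)

Require ∫ |ψ|² 4πr² dr = 1 over the whole domain.
In 3D with spherical symmetry the volume element is 4πr² dr.
Carrying out the integral gives A² · 8·π·a^3/3.
Hence A² = 1/[8·π·a^3/3].
Plugging in a = 5.50 yields A = 0.02679.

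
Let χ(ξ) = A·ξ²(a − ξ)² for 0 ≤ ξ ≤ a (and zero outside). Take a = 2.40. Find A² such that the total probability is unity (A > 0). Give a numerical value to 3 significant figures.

Require ∫ |χ|² dξ = 1 over the whole domain.
∫|χ|² dξ = A²·(a^9/630).
Hence A² = 1/[a^9/630].
Substituting a = 2.40 gives A² = 0.2385, so A = 0.4883.

A^2 ≈ 0.238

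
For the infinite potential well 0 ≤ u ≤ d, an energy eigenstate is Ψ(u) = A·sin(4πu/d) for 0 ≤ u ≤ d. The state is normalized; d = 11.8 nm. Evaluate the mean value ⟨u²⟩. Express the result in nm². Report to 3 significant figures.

⟨u^2⟩ ≈ 46.0 nm^2

The expectation value is the |Ψ|²-weighted average of u^2: ∫ u^2|Ψ|² du.
Using sin²θ = (1 − cos 2θ)/2, the ratio of the moment integral to the normalization integral gives ⟨u²⟩ = -d^2/(32·π^2) + d^2/3.
Putting d = 11.8 gives 45.97.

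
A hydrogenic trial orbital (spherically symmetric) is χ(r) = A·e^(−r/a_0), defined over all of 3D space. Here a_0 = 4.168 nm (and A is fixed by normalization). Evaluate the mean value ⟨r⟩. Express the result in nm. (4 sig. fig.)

⟨r⟩ ≈ 6.252 nm

By definition ⟨r⟩ = ∫ r |χ(r)|² 4πr² dr.
Evaluating both integrals, ⟨r⟩ = 3·a_0/2.
With a_0 = 4.168, ⟨r⟩ = 6.2520.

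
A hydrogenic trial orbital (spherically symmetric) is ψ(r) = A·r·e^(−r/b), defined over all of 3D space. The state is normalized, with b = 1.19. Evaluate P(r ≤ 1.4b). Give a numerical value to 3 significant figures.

P ≈ 0.152

P = ∫ |ψ|² 4πr² dr over r ≤ 1.4b.
The full normalization integral is A²·[3·π·b^5] = 1, fixing A².
Let u = r/b; then A², 4π and the length scale all cancel, so P = ∫_{0}^{1.4} u^4·e^(-2·u) du ÷ ∫_{0}^{∞} u^4·e^(-2·u) du.
With ∫ u^4·e^(-2·u) du = -(u^4/2 + u^3 + 3·u^2/2 + 3·u/2 + 3/4)·e^(-2·u) + C, the region integral is ≈ 0.11424 and the full one is 3/4.
This evaluates to P = 0.1523.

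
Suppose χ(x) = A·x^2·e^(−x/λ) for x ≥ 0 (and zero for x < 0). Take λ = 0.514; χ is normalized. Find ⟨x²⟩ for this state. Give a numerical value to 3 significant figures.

⟨x²⟩ = ∫ x^2 |χ|² dx over the full domain.
With ∫₀^∞ x^6 e^(−αx) dx = 6!/α^7, the ratio of the moment integral to the normalization integral gives ⟨x²⟩ = 15·λ^2/2.
Putting λ = 0.514 gives 1.981.

⟨x^2⟩ ≈ 1.98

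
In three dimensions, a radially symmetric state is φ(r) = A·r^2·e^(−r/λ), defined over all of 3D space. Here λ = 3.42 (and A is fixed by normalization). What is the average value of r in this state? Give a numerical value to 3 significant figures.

⟨r⟩ = ∫ r |φ|² 4πr² dr over the full domain.
Since the A² factors cancel between numerator and denominator, ⟨r⟩ = 7·λ/2.
With λ = 3.42, ⟨r⟩ = 11.97.

⟨r⟩ ≈ 12.0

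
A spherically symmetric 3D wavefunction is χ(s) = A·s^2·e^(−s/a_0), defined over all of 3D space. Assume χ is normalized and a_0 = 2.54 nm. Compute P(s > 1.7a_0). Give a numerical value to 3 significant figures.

P ≈ 0.942

Integrate the radial probability density 4πs²|χ|² over s > 1.7a_0.
A² is fixed by ∫₀^∞ 4πs²|χ|² ds = 1, i.e. A² = (45·π·a_0^7/2)^(−1).
Substituting u = s/a_0, A², 4π and the length scale all cancel in the ratio: P = ∫_{1.7}^{∞} u^6·e^(-2·u) du / ∫_{0}^{∞} u^6·e^(-2·u) du.
An antiderivative of u^6·e^(-2·u) is -(4·u^6 + 12·u^5 + 30·u^4 + 60·u^3 + 90·u^2 + 90·u + 45)·e^(-2·u)/8; evaluating from 1.7 to ∞ gives ≈ 5.2996, while the full integral is 45/8.
Taking the ratio yields P = 0.9421.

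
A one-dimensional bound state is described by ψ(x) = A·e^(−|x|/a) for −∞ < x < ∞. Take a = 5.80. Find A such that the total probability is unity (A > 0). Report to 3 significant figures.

A ≈ 0.415

We need A² ∫|f|² dx = 1, taking the integral from −∞ to ∞.
Recall ∫₀^∞ x^m e^(−x/β) dx = m!·β^(m+1), ∫|ψ|² dx = A²·(a).
Setting this equal to 1 gives A² = 1/(a).
With a = 5.80: A² = 0.1724 and A = 0.4152.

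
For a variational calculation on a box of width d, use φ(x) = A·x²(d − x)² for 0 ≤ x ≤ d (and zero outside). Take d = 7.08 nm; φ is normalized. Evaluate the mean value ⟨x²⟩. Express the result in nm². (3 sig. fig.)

The expectation value is the |φ|²-weighted average of x^2: ∫ x^2|φ|² dx.
Expanding the polynomial and integrating term by term, the ratio of the moment integral to the normalization integral gives ⟨x²⟩ = 3·d^2/11.
Putting d = 7.08 gives 13.67.

⟨x^2⟩ ≈ 13.7 nm^2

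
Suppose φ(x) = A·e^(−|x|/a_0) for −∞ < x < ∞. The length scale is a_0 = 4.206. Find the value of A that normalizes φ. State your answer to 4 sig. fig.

Require ∫ |φ|² dx = 1 over the whole domain.
With ∫₀^∞ x^0 e^(−αx) dx = 0!/α^1, with φ = A·e^(−|x|/a_0), the integral evaluates to A²·[a_0].
Hence A² = 1/[a_0].
Plugging in a_0 = 4.206 yields A = 0.48760.

A ≈ 0.4876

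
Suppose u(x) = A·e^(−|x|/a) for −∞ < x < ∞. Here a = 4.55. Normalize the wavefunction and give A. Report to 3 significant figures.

The normalization condition is ∫|u|² dx = 1 from −∞ to ∞.
Recall ∫₀^∞ x^m e^(−x/β) dx = m!·β^(m+1), with u = A·e^(−|x|/a), the integral evaluates to A²·[a].
So A² = (a)^(−1).
Substituting a = 4.55 gives A² = 0.2198, so A = 0.4688.

A ≈ 0.469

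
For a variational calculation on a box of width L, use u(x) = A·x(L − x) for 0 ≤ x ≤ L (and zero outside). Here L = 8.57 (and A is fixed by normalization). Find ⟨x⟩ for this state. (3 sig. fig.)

The expectation value is the |u|²-weighted average of x: ∫ x|u|² dx.
Expanding the polynomial and integrating term by term, evaluating both integrals, ⟨x⟩ = L/2.
Putting L = 8.57 gives 4.285.

⟨x⟩ ≈ 4.29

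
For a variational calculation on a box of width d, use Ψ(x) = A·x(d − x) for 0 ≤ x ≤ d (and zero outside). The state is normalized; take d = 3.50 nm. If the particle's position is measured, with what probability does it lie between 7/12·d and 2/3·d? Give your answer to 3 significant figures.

|Ψ|² is the probability density, so P = ∫_{7/12·d}^{2/3·d} |Ψ|² dx.
The normalization integral ∫|Ψ|²dx over the whole domain equals d^5/30·A², and A² cancels in the ratio.
Let u = x/d; then A² and the length scale cancel, so P = ∫_{7/12}^{2/3} u^2·(1 - u)^2 du ÷ ∫_{0}^{1} u^2·(1 - u)^2 du.
An antiderivative of u^2·(1 - u)^2 is u^3·(6·u^2 - 15·u + 10)/30; evaluating from 7/12 to 2/3 gives ≈ 0.0045581, while the full integral is 1/30.
The result is P = 0.1367.

P ≈ 0.137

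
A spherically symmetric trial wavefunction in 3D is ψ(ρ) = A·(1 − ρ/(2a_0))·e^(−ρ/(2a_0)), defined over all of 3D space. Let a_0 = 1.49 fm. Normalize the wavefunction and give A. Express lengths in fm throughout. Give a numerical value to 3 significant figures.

The normalization condition is ∫|ψ|² 4πρ² dρ = 1 from 0 to ∞.
(Spherical symmetry: dV = 4πρ² dρ.)
The integral (without the A² prefactor) comes out to 8·π·a_0^3.
Substituting a_0 = 1.49 gives A² = 0.01203, so A = 0.1097.

A ≈ 0.110 fm^(-3/2)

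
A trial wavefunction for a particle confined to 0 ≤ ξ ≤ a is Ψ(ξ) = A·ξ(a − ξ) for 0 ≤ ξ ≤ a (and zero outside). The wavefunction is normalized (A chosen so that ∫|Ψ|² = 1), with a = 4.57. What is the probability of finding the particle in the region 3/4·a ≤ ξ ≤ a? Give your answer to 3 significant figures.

P ≈ 0.104

The probability is P = ∫ |Ψ|² dξ over [3/4·a, a].
Since A² = 1/(a^5/30), this is the region integral divided by the full normalization integral.
Let u = ξ/a; then A² and the length scale cancel, so P = ∫_{3/4}^{1} u^2·(1 - u)^2 du ÷ ∫_{0}^{1} u^2·(1 - u)^2 du.
An antiderivative of u^2·(1 - u)^2 is u^3·(6·u^2 - 15·u + 10)/30; evaluating from 3/4 to 1 gives ≈ 0.0034505, while the full integral is 1/30.
Taking the ratio, P = 53/512.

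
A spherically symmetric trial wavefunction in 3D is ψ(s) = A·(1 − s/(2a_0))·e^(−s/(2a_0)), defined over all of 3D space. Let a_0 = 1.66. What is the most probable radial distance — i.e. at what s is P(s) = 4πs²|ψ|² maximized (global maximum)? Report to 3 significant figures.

s ≈ 8.69

The maximum of P(s) = 4πs²|ψ|² occurs where its derivative vanishes.
This gives s = a_0·(√(5) + 3).
With a_0 = 1.66, the most probable radial distance is 8.692.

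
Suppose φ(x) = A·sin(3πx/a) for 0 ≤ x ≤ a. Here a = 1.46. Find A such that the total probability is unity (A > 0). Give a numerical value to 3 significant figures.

A ≈ 1.17

Require ∫ |φ|² dx = 1 over the whole domain.
∫|φ|² dx = A²·(a/2).
Hence A² = 1/[a/2].
With a = 1.46: A² = 1.370 and A = 1.170.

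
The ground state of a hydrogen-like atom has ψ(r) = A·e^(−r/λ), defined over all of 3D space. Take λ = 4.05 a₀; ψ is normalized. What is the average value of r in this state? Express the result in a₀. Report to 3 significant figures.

⟨r⟩ ≈ 6.08 a₀

The expectation value is the |ψ|²-weighted average of r: ∫ r|ψ|² 4πr² dr.
Using ∫₀^∞ rⁿ e^(−αr) dr = n!/αⁿ⁺¹, evaluating both integrals, ⟨r⟩ = 3·λ/2.
Putting λ = 4.05 gives 6.075.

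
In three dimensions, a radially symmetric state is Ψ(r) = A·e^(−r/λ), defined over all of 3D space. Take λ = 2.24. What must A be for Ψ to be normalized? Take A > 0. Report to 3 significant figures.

The normalization condition is ∫|Ψ|² 4πr² dr = 1 from 0 to ∞.
The angular integral contributes 4π, leaving ∫₀^∞ r²|Ψ|² dr.
∫|Ψ|² 4πr² dr = A²·(π·λ^3).
Setting this equal to 1 gives A² = 1/(π·λ^3).
With λ = 2.24: A² = 0.02832 and A = 0.1683.

A ≈ 0.168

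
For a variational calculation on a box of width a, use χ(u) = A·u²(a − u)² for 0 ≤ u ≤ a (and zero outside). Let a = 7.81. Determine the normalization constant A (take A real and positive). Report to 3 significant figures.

The normalization condition is ∫|χ|² du = 1 from 0 to a.
The integral (without the A² prefactor) comes out to a^9/630.
With a = 7.81: A² = 0.000005827 and A = 0.002414.

A ≈ 0.00241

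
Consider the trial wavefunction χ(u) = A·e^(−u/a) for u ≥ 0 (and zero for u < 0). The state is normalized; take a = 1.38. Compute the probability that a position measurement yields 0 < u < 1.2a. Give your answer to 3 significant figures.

P ≈ 0.909

The probability is P = ∫ |χ|² du over [0, 1.2a].
Since A² = 1/(a/2), this is the region integral divided by the full normalization integral.
Let t = u/a; then A² and the length scale cancel, so P = ∫_{0}^{1.2} e^(-2·t) dt ÷ ∫_{0}^{∞} e^(-2·t) dt.
An antiderivative of e^(-2·t) is -e^(-2·t)/2; evaluating from 0 to 1.2 gives 1/2 - e^(-12/5)/2, while the full integral is 1/2.
Taking the ratio, P = 0.9093.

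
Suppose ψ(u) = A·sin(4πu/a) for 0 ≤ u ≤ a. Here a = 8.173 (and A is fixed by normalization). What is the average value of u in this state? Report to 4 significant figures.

The expectation value is the |ψ|²-weighted average of u: ∫ u|ψ|² du.
Using sin²θ = (1 − cos 2θ)/2, the ratio of the moment integral to the normalization integral gives ⟨u⟩ = a/2.
Putting a = 8.173 gives 4.0865.

⟨u⟩ ≈ 4.087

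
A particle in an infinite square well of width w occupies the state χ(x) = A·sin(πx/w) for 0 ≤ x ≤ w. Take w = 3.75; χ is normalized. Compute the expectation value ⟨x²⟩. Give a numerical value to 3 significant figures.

The expectation value is the |χ|²-weighted average of x^2: ∫ x^2|χ|² dx.
With ∫₀^w sin²(nπx/w) dx = w/2, evaluating both integrals, ⟨x²⟩ = -w^2/(2·π^2) + w^2/3.
Putting w = 3.75 gives 3.975.

⟨x^2⟩ ≈ 3.98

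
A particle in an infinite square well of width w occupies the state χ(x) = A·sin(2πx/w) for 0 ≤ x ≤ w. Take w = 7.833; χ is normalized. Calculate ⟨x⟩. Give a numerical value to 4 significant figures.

⟨x⟩ ≈ 3.917

The expectation value is the |χ|²-weighted average of x: ∫ x|χ|² dx.
Using sin²θ = (1 − cos 2θ)/2, since the A² factors cancel between numerator and denominator, ⟨x⟩ = w/2.
With w = 7.833, ⟨x⟩ = 3.9165.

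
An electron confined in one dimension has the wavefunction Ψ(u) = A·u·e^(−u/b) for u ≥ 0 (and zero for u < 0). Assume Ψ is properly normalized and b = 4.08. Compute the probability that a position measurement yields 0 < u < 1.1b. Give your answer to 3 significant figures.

P ≈ 0.377

The probability is P = ∫ |Ψ|² du over [0, 1.1b].
Since A² = 1/(b^3/4), this is the region integral divided by the full normalization integral.
Let t = u/b; then A² and the length scale cancel, so P = ∫_{0}^{1.1} t^2·e^(-2·t) dt ÷ ∫_{0}^{∞} t^2·e^(-2·t) dt.
With ∫ t^2·e^(-2·t) dt = -(2·t^2 + 2·t + 1)·e^(-2·t)/4 + C, the region integral is 1/4 - 281·e^(-11/5)/200 and the full one is 1/4.
Evaluating gives P = 0.3773.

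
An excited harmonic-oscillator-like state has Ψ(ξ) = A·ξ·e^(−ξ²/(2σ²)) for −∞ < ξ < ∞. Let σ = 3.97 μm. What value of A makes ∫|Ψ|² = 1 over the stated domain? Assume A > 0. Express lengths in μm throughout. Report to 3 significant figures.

A ≈ 0.134 μm^(-3/2)

The normalization condition is ∫|Ψ|² dξ = 1 from −∞ to ∞.
Differentiating ∫e^(−αξ²) dξ = √(π/α) under α to get the higher moments, the integral (without the A² prefactor) comes out to √(π)·σ^3/2.
So A² = (√(π)·σ^3/2)^(−1).
Plugging in σ = 3.97 yields A = 0.1343.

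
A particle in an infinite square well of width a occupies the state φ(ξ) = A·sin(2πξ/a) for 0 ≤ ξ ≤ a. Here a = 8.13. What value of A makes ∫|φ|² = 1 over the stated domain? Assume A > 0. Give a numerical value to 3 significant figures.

A ≈ 0.496

We need A² ∫|f|² dξ = 1, taking the integral from 0 to a.
Using sin²θ = (1 − cos 2θ)/2, ∫|φ|² dξ = A²·(a/2).
Substituting a = 8.13 gives A² = 0.2460, so A = 0.4960.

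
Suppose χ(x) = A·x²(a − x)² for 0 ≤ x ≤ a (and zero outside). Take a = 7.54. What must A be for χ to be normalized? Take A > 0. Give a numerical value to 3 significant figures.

A ≈ 0.00283

We need A² ∫|f|² dx = 1, taking the integral from 0 to a.
Expanding the polynomial and integrating term by term, carrying out the integral gives A² · a^9/630.
Setting this equal to 1 gives A² = 1/(a^9/630).
With a = 7.54: A² = 0.000007998 and A = 0.002828.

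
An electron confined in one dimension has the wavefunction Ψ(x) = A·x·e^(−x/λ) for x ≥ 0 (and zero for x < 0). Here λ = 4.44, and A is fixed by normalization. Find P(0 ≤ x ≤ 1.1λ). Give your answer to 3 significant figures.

The probability is P = ∫ |Ψ|² dx over [0, 1.1λ].
With A² fixed by ∫|Ψ|² = 1, i.e. A² = (λ^3/4)^(−1), substitute and integrate.
In terms of u = x/λ (A² and the length scale cancel between numerator and denominator), P = [∫_{0}^{1.1} u^2·e^(-2·u) du] / [∫_{0}^{∞} u^2·e^(-2·u) du].
With ∫ u^2·e^(-2·u) du = -(2·u^2 + 2·u + 1)·e^(-2·u)/4 + C, the region integral is 1/4 - 281·e^(-11/5)/200 and the full one is 1/4.
Evaluating gives P = 0.3773.

P ≈ 0.377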